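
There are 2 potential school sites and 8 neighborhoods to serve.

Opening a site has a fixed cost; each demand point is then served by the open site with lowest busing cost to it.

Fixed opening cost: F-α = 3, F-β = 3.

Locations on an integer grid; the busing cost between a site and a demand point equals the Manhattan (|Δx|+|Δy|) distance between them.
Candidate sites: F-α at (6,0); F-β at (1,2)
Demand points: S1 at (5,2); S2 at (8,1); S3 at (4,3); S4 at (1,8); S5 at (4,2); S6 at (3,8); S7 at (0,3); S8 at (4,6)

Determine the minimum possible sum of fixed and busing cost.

Open {F-α, F-β}: assign each demand point to its cheapest open site.
  S1→F-α 3, S2→F-α 3, S3→F-β 4, S4→F-β 6, S5→F-β 3, S6→F-β 8, S7→F-β 2, S8→F-β 7
  busing cost 36, fixed 6 → total 42.
Compare {F-β}: busing cost 42 + fixed 3 = 45.
Compare {F-α}: busing cost 56 + fixed 3 = 59.

42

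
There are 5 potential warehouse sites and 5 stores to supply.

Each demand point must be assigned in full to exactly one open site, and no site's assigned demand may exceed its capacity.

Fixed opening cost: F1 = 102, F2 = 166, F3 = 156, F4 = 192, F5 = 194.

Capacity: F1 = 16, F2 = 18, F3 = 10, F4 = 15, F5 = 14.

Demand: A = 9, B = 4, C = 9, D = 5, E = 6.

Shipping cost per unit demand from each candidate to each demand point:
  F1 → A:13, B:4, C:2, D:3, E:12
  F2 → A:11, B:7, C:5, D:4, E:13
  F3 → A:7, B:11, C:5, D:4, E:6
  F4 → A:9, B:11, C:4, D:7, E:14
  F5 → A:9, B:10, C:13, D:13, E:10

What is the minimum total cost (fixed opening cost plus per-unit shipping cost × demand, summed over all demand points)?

Open {F1, F2}; cheapest assignment that respects the capacities:
  F1 (cap 16, load 15): C, E — cost 9×2 + 6×12 = 90
  F2 (cap 18, load 18): A, B, D — cost 9×11 + 4×7 + 5×4 = 147
  Shipping 237, fixed 268 → total 505.
  Any other capacity-feasible assignment to {F1, F2} ships for at least 237.
Compare {F1, F2, F3}: its best feasible assignment gives total 613.
Compare {F2, F4}: its best feasible assignment gives total 616.
Every other set of open sites that can feasibly serve all demand totals ≥ 613 even under its best assignment. Minimum: 505.

505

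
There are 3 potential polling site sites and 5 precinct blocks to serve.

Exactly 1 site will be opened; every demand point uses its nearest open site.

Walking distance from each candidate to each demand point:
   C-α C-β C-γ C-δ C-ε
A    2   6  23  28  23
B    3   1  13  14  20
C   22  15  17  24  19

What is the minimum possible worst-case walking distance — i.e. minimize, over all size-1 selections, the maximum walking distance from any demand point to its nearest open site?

Open {B}.
  Farthest demand point is C-ε at walking distance 20 (to B); all others are ≤ 20.
With {C} the worst case is 24.
With {A} the worst case is 28.
No size-1 selection achieves below 20.

20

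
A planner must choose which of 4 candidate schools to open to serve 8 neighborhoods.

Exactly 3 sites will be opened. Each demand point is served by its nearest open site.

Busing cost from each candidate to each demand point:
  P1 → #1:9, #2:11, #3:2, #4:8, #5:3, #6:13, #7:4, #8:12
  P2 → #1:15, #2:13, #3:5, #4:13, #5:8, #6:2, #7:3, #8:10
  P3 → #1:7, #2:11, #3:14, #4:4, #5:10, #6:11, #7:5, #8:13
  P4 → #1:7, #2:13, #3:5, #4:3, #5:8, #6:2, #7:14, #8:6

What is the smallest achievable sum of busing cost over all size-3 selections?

37

Open {P1, P2, P4}.
  #1→P4 7, #2→P1 11, #3→P1 2, #4→P4 3, #5→P1 3, #6→P2 2, #7→P2 3, #8→P4 6  ⇒ total 37.
Compare {P1, P3, P4}: total 38.
Compare {P1, P2, P3}: total 42.
No size-3 selection does better; minimum is 37.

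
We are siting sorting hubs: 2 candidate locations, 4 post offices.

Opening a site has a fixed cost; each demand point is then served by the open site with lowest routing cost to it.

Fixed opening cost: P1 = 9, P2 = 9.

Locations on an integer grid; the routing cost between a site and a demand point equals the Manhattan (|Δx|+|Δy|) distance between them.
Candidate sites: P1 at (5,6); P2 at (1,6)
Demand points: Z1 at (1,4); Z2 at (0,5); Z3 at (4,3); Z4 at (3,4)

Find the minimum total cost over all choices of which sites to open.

Open {P2}: assign each demand point to its cheapest open site.
  Z1→P2 2, Z2→P2 2, Z3→P2 6, Z4→P2 4
  routing cost 14, fixed 9 → total 23.
Compare {P1}: routing cost 20 + fixed 9 = 29.
Compare {P1, P2}: routing cost 12 + fixed 18 = 30.

23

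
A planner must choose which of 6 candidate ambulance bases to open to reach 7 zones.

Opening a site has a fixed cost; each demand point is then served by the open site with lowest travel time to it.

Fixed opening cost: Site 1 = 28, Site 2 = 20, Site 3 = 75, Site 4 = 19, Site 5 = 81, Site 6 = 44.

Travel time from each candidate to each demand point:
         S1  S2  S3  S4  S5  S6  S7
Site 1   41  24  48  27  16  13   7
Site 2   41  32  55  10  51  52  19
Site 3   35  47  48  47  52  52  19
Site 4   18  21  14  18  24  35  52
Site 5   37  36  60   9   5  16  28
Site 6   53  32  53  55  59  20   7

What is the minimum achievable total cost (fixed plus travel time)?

Open {Site 1, Site 4}: assign each demand point to its cheapest open site.
  S1→Site 4 18, S2→Site 4 21, S3→Site 4 14, S4→Site 4 18, S5→Site 1 16, S6→Site 1 13, S7→Site 1 7
  travel time 107, fixed 47 → total 154.
Compare {Site 1, Site 2, Site 4}: travel time 99 + fixed 67 = 166.
Compare {Site 2, Site 4}: travel time 141 + fixed 39 = 180.
Compare {Site 4, Site 6}: travel time 122 + fixed 63 = 185.
All other subsets cost ≥ 166. Minimum total cost: 154.

154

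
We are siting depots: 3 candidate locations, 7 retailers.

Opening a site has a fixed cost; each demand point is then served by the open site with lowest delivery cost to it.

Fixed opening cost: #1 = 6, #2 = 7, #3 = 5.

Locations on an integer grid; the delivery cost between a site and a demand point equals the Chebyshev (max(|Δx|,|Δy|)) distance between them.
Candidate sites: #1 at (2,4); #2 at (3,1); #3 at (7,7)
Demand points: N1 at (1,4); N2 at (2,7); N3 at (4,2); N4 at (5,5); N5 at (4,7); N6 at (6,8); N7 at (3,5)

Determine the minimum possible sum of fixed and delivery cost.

Open {#1}: assign each demand point to its cheapest open site.
  N1→#1 1, N2→#1 3, N3→#1 2, N4→#1 3, N5→#1 3, N6→#1 4, N7→#1 1
  delivery cost 17, fixed 6 → total 23.
Compare {#1, #3}: delivery cost 13 + fixed 11 = 24.
Compare {#1, #2}: delivery cost 16 + fixed 13 = 29.
Compare {#1, #2, #3}: delivery cost 12 + fixed 18 = 30.
All other subsets cost ≥ 24. Minimum total cost: 23.

23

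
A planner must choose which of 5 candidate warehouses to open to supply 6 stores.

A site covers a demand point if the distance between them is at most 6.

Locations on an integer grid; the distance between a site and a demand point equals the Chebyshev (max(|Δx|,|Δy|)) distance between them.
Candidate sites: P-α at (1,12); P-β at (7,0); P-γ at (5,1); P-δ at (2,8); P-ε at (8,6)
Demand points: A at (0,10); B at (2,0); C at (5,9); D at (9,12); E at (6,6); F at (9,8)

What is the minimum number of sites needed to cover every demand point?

Coverage sets (demand points within 6 of each site):
  P-α: {A, C, E}
  P-β: {B, E}
  P-γ: {B, E}
  P-δ: {A, C, E}
  P-ε: {B, C, D, E, F}
No single site covers all 6 demand points.
But {P-α, P-ε} covers everything, so the minimum is 2.

2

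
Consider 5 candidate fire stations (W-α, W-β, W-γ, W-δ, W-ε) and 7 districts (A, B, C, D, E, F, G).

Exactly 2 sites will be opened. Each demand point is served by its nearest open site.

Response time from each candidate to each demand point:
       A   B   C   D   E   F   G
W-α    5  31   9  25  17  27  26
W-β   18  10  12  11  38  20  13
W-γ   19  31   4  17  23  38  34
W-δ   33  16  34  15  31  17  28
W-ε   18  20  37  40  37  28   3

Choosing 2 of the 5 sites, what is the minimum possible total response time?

85

Open {W-α, W-β}.
  A→W-α 5, B→W-β 10, C→W-α 9, D→W-β 11, E→W-α 17, F→W-β 20, G→W-β 13  ⇒ total 85.
Compare {W-β, W-γ}: total 99.
Compare {W-α, W-δ}: total 105.
No size-2 selection does better; minimum is 85.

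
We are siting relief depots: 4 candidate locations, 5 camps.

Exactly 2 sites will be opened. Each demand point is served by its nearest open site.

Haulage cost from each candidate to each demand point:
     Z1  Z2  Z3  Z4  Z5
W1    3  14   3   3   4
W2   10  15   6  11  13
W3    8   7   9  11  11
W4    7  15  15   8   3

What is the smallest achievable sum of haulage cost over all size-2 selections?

20

Open {W1, W3}.
  Z1→W1 3, Z2→W3 7, Z3→W1 3, Z4→W1 3, Z5→W1 4  ⇒ total 20.
Compare {W1, W4}: total 26.
Compare {W1, W2}: total 27.
No size-2 selection does better; minimum is 20.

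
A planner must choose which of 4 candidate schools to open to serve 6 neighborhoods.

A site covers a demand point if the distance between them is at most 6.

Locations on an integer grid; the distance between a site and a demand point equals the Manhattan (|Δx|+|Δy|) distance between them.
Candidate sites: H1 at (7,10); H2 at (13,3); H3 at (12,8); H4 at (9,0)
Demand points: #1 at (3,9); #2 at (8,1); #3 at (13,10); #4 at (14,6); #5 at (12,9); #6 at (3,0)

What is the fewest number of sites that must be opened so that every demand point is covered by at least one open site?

3

Coverage sets (demand points within 6 of each site):
  H1: {#1, #3, #5}
  H2: {#4}
  H3: {#3, #4, #5}
  H4: {#2, #6}
No 2 sites suffice: every size-2 union leaves at least one demand point uncovered.
But {H1, H2, H4} covers everything, so the minimum is 3.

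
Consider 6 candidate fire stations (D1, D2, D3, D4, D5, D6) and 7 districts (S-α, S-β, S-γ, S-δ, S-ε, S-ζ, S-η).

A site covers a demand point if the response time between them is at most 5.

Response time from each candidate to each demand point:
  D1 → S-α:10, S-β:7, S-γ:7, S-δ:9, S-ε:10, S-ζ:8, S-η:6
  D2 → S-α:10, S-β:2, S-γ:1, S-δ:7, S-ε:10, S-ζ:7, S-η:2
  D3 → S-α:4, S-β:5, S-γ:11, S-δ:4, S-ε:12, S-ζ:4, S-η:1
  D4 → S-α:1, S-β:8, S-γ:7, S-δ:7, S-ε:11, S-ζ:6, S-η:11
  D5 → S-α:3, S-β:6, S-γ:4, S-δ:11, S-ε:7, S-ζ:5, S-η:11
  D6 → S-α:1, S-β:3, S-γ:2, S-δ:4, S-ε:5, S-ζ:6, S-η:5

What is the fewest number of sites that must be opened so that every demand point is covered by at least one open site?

2

Coverage sets (demand points within 5 of each site):
  D1: {}
  D2: {S-β, S-γ, S-η}
  D3: {S-α, S-β, S-δ, S-ζ, S-η}
  D4: {S-α}
  D5: {S-α, S-γ, S-ζ}
  D6: {S-α, S-β, S-γ, S-δ, S-ε, S-η}
No single site covers all 7 demand points.
But {D3, D6} covers everything, so the minimum is 2.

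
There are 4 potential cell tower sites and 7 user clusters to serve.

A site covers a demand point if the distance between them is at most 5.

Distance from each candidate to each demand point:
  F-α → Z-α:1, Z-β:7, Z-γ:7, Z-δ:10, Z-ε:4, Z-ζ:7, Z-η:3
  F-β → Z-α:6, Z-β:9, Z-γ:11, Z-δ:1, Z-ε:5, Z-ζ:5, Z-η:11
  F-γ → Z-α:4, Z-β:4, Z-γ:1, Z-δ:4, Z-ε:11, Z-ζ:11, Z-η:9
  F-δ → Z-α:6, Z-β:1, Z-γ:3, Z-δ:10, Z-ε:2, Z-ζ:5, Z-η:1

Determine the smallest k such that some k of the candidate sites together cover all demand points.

2

Coverage sets (demand points within 5 of each site):
  F-α: {Z-α, Z-ε, Z-η}
  F-β: {Z-δ, Z-ε, Z-ζ}
  F-γ: {Z-α, Z-β, Z-γ, Z-δ}
  F-δ: {Z-β, Z-γ, Z-ε, Z-ζ, Z-η}
No single site covers all 7 demand points.
But {F-γ, F-δ} covers everything, so the minimum is 2.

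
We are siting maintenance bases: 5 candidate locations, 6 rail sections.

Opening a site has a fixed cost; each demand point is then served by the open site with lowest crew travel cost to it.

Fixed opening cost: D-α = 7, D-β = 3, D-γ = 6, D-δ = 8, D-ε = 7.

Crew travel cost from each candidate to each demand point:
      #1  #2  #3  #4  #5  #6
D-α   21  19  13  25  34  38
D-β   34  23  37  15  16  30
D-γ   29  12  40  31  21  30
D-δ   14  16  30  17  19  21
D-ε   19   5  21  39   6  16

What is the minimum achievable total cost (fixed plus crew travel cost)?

Open {D-α, D-β, D-ε}: assign each demand point to its cheapest open site.
  #1→D-ε 19, #2→D-ε 5, #3→D-α 13, #4→D-β 15, #5→D-ε 6, #6→D-ε 16
  crew travel cost 74, fixed 17 → total 91.
Compare {D-β, D-ε}: crew travel cost 82 + fixed 10 = 92.
Compare {D-α, D-δ, D-ε}: crew travel cost 71 + fixed 22 = 93.
Compare {D-δ, D-ε}: crew travel cost 79 + fixed 15 = 94.
All other subsets cost ≥ 92. Minimum total cost: 91.

91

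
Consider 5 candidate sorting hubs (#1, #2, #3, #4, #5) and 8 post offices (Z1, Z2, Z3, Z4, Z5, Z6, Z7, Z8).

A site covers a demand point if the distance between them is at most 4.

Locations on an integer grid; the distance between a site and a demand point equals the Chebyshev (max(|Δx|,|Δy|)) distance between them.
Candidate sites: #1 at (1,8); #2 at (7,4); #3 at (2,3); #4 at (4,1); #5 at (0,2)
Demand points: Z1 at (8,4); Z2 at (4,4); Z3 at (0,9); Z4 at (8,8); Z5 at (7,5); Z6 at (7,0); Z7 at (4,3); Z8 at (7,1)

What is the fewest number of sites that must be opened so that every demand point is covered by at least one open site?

Coverage sets (demand points within 4 of each site):
  #1: {Z2, Z3}
  #2: {Z1, Z2, Z4, Z5, Z6, Z7, Z8}
  #3: {Z2, Z7}
  #4: {Z1, Z2, Z5, Z6, Z7, Z8}
  #5: {Z2, Z7}
No single site covers all 8 demand points.
But {#1, #2} covers everything, so the minimum is 2.

2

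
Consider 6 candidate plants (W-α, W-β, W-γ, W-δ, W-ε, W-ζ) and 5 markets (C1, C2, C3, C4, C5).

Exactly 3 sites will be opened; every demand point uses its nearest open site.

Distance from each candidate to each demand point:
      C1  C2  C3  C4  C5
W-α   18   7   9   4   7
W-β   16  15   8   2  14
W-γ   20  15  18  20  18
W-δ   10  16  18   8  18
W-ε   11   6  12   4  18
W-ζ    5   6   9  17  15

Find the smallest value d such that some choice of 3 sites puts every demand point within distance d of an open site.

8

Open {W-α, W-β, W-ζ}.
  Farthest demand point is C3 at distance 8 (to W-β); all others are ≤ 8.
With {W-α, W-γ, W-ζ} the worst case is 9.
With {W-α, W-δ, W-ζ} the worst case is 9.
No size-3 selection achieves below 8.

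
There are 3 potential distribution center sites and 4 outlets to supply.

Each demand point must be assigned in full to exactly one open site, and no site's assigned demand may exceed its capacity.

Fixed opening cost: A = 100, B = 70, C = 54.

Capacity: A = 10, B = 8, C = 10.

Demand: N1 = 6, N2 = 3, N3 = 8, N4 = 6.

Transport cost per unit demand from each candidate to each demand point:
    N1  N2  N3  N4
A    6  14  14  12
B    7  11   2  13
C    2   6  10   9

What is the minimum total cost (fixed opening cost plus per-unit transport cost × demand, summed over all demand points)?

Open {A, B, C}; cheapest assignment that respects the capacities:
  A (cap 10, load 6): N4 — cost 6×12 = 72
  B (cap 8, load 8): N3 — cost 8×2 = 16
  C (cap 10, load 9): N1, N2 — cost 6×2 + 3×6 = 30
  Shipping 118, fixed 224 → total 342.
  Any other capacity-feasible assignment to {A, B, C} ships for at least 118.
Total demand is 23 and no other set of sites has combined capacity ≥ 23, so {A, B, C} is the only feasible choice of open sites. Minimum: 342.

342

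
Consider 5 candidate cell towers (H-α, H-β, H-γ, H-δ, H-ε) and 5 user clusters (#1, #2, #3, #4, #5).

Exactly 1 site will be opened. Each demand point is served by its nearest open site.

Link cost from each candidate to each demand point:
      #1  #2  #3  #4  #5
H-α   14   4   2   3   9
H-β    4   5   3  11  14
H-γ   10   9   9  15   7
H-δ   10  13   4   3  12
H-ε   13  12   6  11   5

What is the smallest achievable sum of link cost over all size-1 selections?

Open {H-α}.
  #1→H-α 14, #2→H-α 4, #3→H-α 2, #4→H-α 3, #5→H-α 9  ⇒ total 32.
Compare {H-β}: total 37.
Compare {H-δ}: total 42.
No size-1 selection does better; minimum is 32.

32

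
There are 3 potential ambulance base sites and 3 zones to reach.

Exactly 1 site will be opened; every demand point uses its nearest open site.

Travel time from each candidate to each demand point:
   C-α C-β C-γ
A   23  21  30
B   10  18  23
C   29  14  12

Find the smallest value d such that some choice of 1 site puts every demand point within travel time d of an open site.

23

Open {B}.
  Farthest demand point is C-γ at travel time 23 (to B); all others are ≤ 23.
With {C} the worst case is 29.
With {A} the worst case is 30.
No size-1 selection achieves below 23.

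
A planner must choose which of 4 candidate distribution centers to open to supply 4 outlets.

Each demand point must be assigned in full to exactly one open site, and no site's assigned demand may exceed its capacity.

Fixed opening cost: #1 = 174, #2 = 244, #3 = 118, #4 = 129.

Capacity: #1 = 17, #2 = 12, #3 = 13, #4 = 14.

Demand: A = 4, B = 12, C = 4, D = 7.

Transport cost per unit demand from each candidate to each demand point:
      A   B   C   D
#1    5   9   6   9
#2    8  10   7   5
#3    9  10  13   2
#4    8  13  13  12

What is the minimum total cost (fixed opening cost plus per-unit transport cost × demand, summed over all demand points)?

474

Open {#1, #3}; cheapest assignment that respects the capacities:
  #1 (cap 17, load 16): B, C — cost 12×9 + 4×6 = 132
  #3 (cap 13, load 11): A, D — cost 4×9 + 7×2 = 50
  Shipping 182, fixed 292 → total 474.
  Any other capacity-feasible assignment to {#1, #3} ships for at least 182.
Compare {#1, #4}: its best feasible assignment gives total 551.
Compare {#1, #3, #4}: its best feasible assignment gives total 599.
Every other set of open sites that can feasibly serve all demand totals ≥ 551 even under its best assignment. Minimum: 474.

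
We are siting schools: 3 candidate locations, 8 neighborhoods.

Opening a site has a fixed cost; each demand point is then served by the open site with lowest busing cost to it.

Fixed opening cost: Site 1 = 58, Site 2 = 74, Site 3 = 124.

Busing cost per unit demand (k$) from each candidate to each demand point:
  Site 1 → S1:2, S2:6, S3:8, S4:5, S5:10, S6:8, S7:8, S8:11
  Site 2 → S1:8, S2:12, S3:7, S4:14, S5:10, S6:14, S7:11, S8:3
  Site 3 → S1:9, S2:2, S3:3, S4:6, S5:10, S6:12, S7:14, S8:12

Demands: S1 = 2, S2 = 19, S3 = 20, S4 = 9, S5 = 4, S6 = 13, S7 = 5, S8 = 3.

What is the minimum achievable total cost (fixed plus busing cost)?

546

Open {Site 1, Site 3}: assign each demand point to its cheapest open site.
  S1→Site 1 2×2=4, S2→Site 3 19×2=38, S3→Site 3 20×3=60, S4→Site 1 9×5=45, S5→Site 1 4×10=40, S6→Site 1 13×8=104, S7→Site 1 5×8=40, S8→Site 1 3×11=33
  busing cost 364, fixed 182 → total 546.
Compare {Site 3}: busing cost 472 + fixed 124 = 596.
Compare {Site 1, Site 2, Site 3}: busing cost 340 + fixed 256 = 596.
Compare {Site 1}: busing cost 540 + fixed 58 = 598.
All other subsets cost ≥ 596. Minimum total cost: 546.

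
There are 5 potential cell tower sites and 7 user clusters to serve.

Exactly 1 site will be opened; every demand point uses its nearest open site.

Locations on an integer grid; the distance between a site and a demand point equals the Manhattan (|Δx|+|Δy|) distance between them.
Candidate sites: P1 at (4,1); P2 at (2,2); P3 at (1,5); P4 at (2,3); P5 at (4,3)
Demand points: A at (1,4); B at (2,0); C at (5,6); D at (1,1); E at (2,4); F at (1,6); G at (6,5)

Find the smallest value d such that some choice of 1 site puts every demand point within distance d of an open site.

6

Open {P3}.
  Farthest demand point is B at distance 6 (to P3); all others are ≤ 6.
With {P4} the worst case is 6.
With {P5} the worst case is 6.
No size-1 selection achieves below 6.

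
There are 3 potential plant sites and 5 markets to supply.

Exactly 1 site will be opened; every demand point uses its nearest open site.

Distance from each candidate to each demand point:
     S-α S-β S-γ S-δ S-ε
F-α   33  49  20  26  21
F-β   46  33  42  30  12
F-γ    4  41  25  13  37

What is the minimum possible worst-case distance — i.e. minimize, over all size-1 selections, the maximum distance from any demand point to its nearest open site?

41

Open {F-γ}.
  Farthest demand point is S-β at distance 41 (to F-γ); all others are ≤ 41.
With {F-β} the worst case is 46.
With {F-α} the worst case is 49.
No size-1 selection achieves below 41.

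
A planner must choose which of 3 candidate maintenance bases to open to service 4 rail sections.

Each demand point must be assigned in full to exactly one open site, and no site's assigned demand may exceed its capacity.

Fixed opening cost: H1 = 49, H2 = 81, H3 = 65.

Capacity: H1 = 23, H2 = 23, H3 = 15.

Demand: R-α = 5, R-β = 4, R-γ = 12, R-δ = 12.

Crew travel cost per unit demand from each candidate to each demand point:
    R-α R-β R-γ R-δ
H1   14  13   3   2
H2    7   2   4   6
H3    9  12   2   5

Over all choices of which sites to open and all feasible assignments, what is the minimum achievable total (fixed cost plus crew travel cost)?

Open {H1, H2}; cheapest assignment that respects the capacities:
  H1 (cap 23, load 12): R-δ — cost 12×2 = 24
  H2 (cap 23, load 21): R-α, R-β, R-γ — cost 5×7 + 4×2 + 12×4 = 91
  Shipping 115, fixed 130 → total 245.
  Any other capacity-feasible assignment to {H1, H2} ships for at least 115.
Compare {H1, H3}: its best feasible assignment gives total 284.
Compare {H2, H3}: its best feasible assignment gives total 285.
Every other set of open sites that can feasibly serve all demand totals ≥ 284 even under its best assignment. Minimum: 245.

245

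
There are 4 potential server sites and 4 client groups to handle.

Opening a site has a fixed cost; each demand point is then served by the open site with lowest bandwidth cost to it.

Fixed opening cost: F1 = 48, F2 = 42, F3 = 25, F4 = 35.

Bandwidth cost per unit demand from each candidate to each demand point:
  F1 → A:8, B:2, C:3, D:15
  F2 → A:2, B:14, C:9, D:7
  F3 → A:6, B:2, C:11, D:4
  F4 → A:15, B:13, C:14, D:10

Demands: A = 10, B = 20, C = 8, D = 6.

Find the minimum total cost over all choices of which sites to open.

216

Open {F1, F2}: assign each demand point to its cheapest open site.
  A→F2 10×2=20, B→F1 20×2=40, C→F1 8×3=24, D→F2 6×7=42
  bandwidth cost 126, fixed 90 → total 216.
Compare {F1, F3}: bandwidth cost 148 + fixed 73 = 221.
Compare {F2, F3}: bandwidth cost 156 + fixed 67 = 223.
Compare {F1, F2, F3}: bandwidth cost 108 + fixed 115 = 223.
All other subsets cost ≥ 221. Minimum total cost: 216.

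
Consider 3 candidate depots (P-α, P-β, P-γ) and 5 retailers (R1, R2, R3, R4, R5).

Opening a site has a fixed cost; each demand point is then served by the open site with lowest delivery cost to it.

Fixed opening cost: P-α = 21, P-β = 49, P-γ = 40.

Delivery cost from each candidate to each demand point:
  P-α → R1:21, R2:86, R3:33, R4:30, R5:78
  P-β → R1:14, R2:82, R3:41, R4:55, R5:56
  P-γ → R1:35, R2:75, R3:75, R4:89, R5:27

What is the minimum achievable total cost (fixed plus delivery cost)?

Open {P-α, P-γ}: assign each demand point to its cheapest open site.
  R1→P-α 21, R2→P-γ 75, R3→P-α 33, R4→P-α 30, R5→P-γ 27
  delivery cost 186, fixed 61 → total 247.
Compare {P-α}: delivery cost 248 + fixed 21 = 269.
Compare {P-α, P-β}: delivery cost 215 + fixed 70 = 285.
Compare {P-α, P-β, P-γ}: delivery cost 179 + fixed 110 = 289.
All other subsets cost ≥ 269. Minimum total cost: 247.

247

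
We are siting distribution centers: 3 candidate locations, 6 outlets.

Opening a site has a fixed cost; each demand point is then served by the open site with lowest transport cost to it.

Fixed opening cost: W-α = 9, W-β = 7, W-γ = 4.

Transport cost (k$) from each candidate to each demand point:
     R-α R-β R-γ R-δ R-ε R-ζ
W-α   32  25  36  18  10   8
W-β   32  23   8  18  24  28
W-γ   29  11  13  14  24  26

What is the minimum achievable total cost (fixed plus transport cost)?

98

Open {W-α, W-γ}: assign each demand point to its cheapest open site.
  R-α→W-γ 29, R-β→W-γ 11, R-γ→W-γ 13, R-δ→W-γ 14, R-ε→W-α 10, R-ζ→W-α 8
  transport cost 85, fixed 13 → total 98.
Compare {W-α, W-β, W-γ}: transport cost 80 + fixed 20 = 100.
Compare {W-α, W-β}: transport cost 99 + fixed 16 = 115.
Compare {W-γ}: transport cost 117 + fixed 4 = 121.
All other subsets cost ≥ 100. Minimum total cost: 98.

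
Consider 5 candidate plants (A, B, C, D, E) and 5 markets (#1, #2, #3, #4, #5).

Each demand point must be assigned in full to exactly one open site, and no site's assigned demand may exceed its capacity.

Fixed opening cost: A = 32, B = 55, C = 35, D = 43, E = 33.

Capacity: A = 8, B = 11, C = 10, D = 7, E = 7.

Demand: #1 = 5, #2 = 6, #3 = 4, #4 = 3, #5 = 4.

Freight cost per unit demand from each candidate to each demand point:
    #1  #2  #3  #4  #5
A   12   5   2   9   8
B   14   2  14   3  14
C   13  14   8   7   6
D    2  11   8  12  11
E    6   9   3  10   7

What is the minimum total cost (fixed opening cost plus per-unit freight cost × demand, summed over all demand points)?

201

Open {A, B, D}; cheapest assignment that respects the capacities:
  A (cap 8, load 8): #3, #5 — cost 4×2 + 4×8 = 40
  B (cap 11, load 9): #2, #4 — cost 6×2 + 3×3 = 21
  D (cap 7, load 5): #1 — cost 5×2 = 10
  Shipping 71, fixed 130 → total 201.
  Any other capacity-feasible assignment to {A, B, D} ships for at least 71.
Compare {A, B, E}: its best feasible assignment gives total 211.
Compare {B, C, D}: its best feasible assignment gives total 220.
Every other set of open sites that can feasibly serve all demand totals ≥ 211 even under its best assignment. Minimum: 201.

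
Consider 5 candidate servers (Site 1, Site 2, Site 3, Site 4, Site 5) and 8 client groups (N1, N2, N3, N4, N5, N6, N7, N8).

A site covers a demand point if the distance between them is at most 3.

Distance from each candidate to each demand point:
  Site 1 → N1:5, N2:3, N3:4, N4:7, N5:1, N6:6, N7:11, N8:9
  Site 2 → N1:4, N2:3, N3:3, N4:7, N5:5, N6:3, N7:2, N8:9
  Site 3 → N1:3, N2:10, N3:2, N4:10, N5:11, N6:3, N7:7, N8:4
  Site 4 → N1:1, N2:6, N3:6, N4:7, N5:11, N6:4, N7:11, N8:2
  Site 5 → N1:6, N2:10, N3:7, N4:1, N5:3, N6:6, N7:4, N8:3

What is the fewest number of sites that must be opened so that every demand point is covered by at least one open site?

3

Coverage sets (demand points within 3 of each site):
  Site 1: {N2, N5}
  Site 2: {N2, N3, N6, N7}
  Site 3: {N1, N3, N6}
  Site 4: {N1, N8}
  Site 5: {N4, N5, N8}
No 2 sites suffice: every size-2 union leaves at least one demand point uncovered.
But {Site 2, Site 3, Site 5} covers everything, so the minimum is 3.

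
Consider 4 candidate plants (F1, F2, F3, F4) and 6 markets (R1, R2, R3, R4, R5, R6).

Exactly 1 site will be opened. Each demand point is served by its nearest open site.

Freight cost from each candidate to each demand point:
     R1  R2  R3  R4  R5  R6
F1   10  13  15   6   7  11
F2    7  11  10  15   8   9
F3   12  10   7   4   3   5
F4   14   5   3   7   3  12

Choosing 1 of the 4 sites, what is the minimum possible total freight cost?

41

Open {F3}.
  R1→F3 12, R2→F3 10, R3→F3 7, R4→F3 4, R5→F3 3, R6→F3 5  ⇒ total 41.
Compare {F4}: total 44.
Compare {F2}: total 60.
No size-1 selection does better; minimum is 41.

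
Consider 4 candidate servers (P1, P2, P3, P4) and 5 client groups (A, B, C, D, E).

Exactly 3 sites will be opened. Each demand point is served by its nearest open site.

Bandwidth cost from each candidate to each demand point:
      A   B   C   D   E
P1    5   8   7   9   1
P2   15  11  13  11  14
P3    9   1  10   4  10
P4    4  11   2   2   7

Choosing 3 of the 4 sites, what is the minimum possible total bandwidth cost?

10

Open {P1, P3, P4}.
  A→P4 4, B→P3 1, C→P4 2, D→P4 2, E→P1 1  ⇒ total 10.
Compare {P2, P3, P4}: total 16.
Compare {P1, P2, P4}: total 17.
No size-3 selection does better; minimum is 10.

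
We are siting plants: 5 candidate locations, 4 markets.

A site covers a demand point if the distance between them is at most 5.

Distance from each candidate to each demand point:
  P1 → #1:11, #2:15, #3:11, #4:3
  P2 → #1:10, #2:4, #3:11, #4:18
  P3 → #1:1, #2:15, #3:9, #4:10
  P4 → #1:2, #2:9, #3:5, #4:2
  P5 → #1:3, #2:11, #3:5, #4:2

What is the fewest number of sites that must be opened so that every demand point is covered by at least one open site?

2

Coverage sets (demand points within 5 of each site):
  P1: {#4}
  P2: {#2}
  P3: {#1}
  P4: {#1, #3, #4}
  P5: {#1, #3, #4}
No single site covers all 4 demand points.
But {P2, P4} covers everything, so the minimum is 2.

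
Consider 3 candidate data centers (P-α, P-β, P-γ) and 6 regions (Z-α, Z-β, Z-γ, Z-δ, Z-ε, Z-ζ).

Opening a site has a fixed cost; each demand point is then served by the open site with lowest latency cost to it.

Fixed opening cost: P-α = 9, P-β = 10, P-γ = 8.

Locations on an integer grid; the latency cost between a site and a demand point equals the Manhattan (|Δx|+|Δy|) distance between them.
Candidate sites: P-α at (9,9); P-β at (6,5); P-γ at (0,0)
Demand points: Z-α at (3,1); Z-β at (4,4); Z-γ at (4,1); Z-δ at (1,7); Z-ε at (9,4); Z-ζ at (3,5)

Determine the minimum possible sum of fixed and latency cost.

Open {P-β}: assign each demand point to its cheapest open site.
  Z-α→P-β 7, Z-β→P-β 3, Z-γ→P-β 6, Z-δ→P-β 7, Z-ε→P-β 4, Z-ζ→P-β 3
  latency cost 30, fixed 10 → total 40.
Compare {P-β, P-γ}: latency cost 26 + fixed 18 = 44.
Compare {P-α, P-β}: latency cost 30 + fixed 19 = 49.
Compare {P-α, P-β, P-γ}: latency cost 26 + fixed 27 = 53.
All other subsets cost ≥ 44. Minimum total cost: 40.

40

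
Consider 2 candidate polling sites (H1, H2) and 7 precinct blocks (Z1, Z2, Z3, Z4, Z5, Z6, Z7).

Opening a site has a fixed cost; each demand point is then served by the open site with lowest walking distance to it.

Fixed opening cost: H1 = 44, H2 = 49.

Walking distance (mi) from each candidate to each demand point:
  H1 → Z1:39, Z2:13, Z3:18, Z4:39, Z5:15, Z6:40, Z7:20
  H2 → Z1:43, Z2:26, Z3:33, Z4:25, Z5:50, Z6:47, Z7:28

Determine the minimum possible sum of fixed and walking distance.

Open {H1}: assign each demand point to its cheapest open site.
  Z1→H1 39, Z2→H1 13, Z3→H1 18, Z4→H1 39, Z5→H1 15, Z6→H1 40, Z7→H1 20
  walking distance 184, fixed 44 → total 228.
Compare {H1, H2}: walking distance 170 + fixed 93 = 263.
Compare {H2}: walking distance 252 + fixed 49 = 301.

228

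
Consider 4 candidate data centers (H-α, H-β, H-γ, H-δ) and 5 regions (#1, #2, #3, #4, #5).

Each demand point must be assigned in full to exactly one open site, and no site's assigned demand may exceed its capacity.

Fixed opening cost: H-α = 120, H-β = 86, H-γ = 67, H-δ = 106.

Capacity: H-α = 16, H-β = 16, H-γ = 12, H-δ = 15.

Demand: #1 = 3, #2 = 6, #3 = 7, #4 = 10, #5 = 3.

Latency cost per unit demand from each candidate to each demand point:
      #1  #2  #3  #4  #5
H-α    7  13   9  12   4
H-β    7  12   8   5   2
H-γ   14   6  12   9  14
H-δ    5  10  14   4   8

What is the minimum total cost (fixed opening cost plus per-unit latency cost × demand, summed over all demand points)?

381

Open {H-β, H-δ}; cheapest assignment that respects the capacities:
  H-β (cap 16, load 16): #2, #3, #5 — cost 6×12 + 7×8 + 3×2 = 134
  H-δ (cap 15, load 13): #1, #4 — cost 3×5 + 10×4 = 55
  Shipping 189, fixed 192 → total 381.
  Any other capacity-feasible assignment to {H-β, H-δ} ships for at least 189.
Compare {H-β, H-γ, H-δ}: its best feasible assignment gives total 412.
Compare {H-α, H-β}: its best feasible assignment gives total 424.
Every other set of open sites that can feasibly serve all demand totals ≥ 412 even under its best assignment. Minimum: 381.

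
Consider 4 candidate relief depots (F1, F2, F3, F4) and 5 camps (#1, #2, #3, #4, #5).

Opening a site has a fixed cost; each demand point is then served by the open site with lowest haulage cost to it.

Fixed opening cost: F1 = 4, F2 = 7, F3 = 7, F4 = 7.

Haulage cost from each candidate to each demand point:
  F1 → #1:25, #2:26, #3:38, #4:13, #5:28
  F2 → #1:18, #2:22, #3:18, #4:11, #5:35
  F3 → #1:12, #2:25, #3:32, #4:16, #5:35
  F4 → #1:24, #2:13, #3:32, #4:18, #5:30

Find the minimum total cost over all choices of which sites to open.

Open {F2, F4}: assign each demand point to its cheapest open site.
  #1→F2 18, #2→F4 13, #3→F2 18, #4→F2 11, #5→F4 30
  haulage cost 90, fixed 14 → total 104.
Compare {F2, F3, F4}: haulage cost 84 + fixed 21 = 105.
Compare {F1, F2, F4}: haulage cost 88 + fixed 18 = 106.
Compare {F1, F2, F3, F4}: haulage cost 82 + fixed 25 = 107.
All other subsets cost ≥ 105. Minimum total cost: 104.

104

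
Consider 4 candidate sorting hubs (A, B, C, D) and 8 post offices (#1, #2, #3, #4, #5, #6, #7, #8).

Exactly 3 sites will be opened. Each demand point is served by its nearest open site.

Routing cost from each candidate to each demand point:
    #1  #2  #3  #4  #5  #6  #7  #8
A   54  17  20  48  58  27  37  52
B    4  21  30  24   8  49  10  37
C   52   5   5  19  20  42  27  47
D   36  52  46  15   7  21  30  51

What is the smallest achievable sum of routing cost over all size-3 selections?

Open {B, C, D}.
  #1→B 4, #2→C 5, #3→C 5, #4→D 15, #5→D 7, #6→D 21, #7→B 10, #8→B 37  ⇒ total 104.
Compare {A, B, C}: total 115.
Compare {A, B, D}: total 131.
No size-3 selection does better; minimum is 104.

104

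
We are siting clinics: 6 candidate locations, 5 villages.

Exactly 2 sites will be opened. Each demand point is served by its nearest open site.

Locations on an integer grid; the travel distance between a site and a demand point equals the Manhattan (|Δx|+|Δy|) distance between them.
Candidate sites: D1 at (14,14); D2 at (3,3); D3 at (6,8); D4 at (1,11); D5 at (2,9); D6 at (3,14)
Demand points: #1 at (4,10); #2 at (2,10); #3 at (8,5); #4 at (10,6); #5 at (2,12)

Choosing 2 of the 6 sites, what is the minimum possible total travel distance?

18

Open {D3, D5}.
  #1→D5 3, #2→D5 1, #3→D3 5, #4→D3 6, #5→D5 3  ⇒ total 18.
Compare {D3, D4}: total 19.
Compare {D3, D6}: total 23.
No size-2 selection does better; minimum is 18.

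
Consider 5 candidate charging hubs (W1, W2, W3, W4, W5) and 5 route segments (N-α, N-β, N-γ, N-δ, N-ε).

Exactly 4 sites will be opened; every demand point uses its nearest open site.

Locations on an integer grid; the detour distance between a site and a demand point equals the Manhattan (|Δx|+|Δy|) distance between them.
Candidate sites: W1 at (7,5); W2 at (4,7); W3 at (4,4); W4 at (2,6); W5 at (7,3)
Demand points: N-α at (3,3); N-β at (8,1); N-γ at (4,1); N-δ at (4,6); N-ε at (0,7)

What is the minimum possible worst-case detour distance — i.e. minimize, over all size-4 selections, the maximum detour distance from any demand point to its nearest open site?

Open {W1, W3, W4, W5}.
  Farthest demand point is N-β at detour distance 3 (to W5); all others are ≤ 3.
With {W2, W3, W4, W5} the worst case is 3.
With {W1, W2, W3, W5} the worst case is 4.
No size-4 selection achieves below 3.

3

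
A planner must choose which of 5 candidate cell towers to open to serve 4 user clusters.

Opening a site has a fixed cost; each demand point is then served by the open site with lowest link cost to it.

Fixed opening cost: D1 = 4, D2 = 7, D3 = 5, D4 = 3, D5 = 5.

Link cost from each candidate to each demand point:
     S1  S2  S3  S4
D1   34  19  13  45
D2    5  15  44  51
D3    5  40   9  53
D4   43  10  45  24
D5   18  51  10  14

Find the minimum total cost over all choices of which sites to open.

51

Open {D3, D4, D5}: assign each demand point to its cheapest open site.
  S1→D3 5, S2→D4 10, S3→D3 9, S4→D5 14
  link cost 38, fixed 13 → total 51.
Compare {D2, D4, D5}: link cost 39 + fixed 15 = 54.
Compare {D1, D3, D4, D5}: link cost 38 + fixed 17 = 55.
Compare {D2, D5}: link cost 44 + fixed 12 = 56.
All other subsets cost ≥ 54. Minimum total cost: 51.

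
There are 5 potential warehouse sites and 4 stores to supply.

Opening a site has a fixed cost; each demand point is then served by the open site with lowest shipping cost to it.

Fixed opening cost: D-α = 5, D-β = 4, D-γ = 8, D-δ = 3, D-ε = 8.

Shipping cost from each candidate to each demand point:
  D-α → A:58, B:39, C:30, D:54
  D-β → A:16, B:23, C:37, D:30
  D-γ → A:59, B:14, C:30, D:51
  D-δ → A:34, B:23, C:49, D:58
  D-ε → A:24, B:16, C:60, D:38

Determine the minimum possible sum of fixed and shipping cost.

Open {D-β, D-γ}: assign each demand point to its cheapest open site.
  A→D-β 16, B→D-γ 14, C→D-γ 30, D→D-β 30
  shipping cost 90, fixed 12 → total 102.
Compare {D-β, D-γ, D-δ}: shipping cost 90 + fixed 15 = 105.
Compare {D-α, D-β, D-γ}: shipping cost 90 + fixed 17 = 107.
Compare {D-α, D-β}: shipping cost 99 + fixed 9 = 108.
All other subsets cost ≥ 105. Minimum total cost: 102.

102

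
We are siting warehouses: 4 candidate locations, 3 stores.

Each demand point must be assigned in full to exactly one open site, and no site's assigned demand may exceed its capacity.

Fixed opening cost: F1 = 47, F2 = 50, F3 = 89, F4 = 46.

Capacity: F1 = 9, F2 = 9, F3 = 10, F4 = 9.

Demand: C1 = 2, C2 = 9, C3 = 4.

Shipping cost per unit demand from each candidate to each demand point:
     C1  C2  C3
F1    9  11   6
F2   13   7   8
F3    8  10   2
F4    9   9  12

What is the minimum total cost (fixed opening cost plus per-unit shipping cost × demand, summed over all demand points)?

202

Open {F1, F2}; cheapest assignment that respects the capacities:
  F1 (cap 9, load 6): C1, C3 — cost 2×9 + 4×6 = 42
  F2 (cap 9, load 9): C2 — cost 9×7 = 63
  Shipping 105, fixed 97 → total 202.
  Any other capacity-feasible assignment to {F1, F2} ships for at least 105.
Compare {F1, F4}: its best feasible assignment gives total 216.
Compare {F2, F4}: its best feasible assignment gives total 225.
Every other set of open sites that can feasibly serve all demand totals ≥ 216 even under its best assignment. Minimum: 202.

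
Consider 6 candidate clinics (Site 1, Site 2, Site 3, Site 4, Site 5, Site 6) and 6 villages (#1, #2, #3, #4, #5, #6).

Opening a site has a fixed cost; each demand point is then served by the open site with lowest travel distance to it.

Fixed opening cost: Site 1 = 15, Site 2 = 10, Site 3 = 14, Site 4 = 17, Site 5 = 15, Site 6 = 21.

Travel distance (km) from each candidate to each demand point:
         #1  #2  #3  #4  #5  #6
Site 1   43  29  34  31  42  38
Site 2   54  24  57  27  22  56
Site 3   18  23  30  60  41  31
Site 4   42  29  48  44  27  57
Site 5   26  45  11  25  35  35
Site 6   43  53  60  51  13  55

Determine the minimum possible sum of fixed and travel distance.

Open {Site 2, Site 5}: assign each demand point to its cheapest open site.
  #1→Site 5 26, #2→Site 2 24, #3→Site 5 11, #4→Site 5 25, #5→Site 2 22, #6→Site 5 35
  travel distance 143, fixed 25 → total 168.
Compare {Site 2, Site 3, Site 5}: travel distance 130 + fixed 39 = 169.
Compare {Site 3, Site 5, Site 6}: travel distance 121 + fixed 50 = 171.
Compare {Site 3, Site 5}: travel distance 143 + fixed 29 = 172.
All other subsets cost ≥ 169. Minimum total cost: 168.

168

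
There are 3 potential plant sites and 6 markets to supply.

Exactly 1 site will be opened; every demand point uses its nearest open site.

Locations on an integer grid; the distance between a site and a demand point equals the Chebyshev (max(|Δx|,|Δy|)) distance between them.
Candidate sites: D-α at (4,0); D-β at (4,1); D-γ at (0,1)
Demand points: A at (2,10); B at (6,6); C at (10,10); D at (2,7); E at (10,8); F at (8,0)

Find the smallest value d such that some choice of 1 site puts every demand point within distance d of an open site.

Open {D-β}.
  Farthest demand point is A at distance 9 (to D-β); all others are ≤ 9.
With {D-α} the worst case is 10.
With {D-γ} the worst case is 10.
No size-1 selection achieves below 9.

9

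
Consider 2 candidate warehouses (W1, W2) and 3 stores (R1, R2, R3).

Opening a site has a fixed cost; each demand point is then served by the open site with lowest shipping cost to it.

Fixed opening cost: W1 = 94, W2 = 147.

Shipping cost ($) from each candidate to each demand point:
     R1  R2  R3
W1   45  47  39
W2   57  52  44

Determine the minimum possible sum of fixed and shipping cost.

Open {W1}: assign each demand point to its cheapest open site.
  R1→W1 45, R2→W1 47, R3→W1 39
  shipping cost 131, fixed 94 → total 225.
Compare {W2}: shipping cost 153 + fixed 147 = 300.
Compare {W1, W2}: shipping cost 131 + fixed 241 = 372.

225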